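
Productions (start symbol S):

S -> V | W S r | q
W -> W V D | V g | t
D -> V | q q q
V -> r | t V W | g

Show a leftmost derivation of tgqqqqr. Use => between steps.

S=>WSr=>WVDSr=>tVDSr=>tgDSr=>tgqqqSr=>tgqqqqr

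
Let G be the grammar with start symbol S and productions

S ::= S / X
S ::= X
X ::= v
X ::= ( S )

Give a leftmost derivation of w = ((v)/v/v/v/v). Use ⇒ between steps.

S ⇒ X   [S ::= X]
X ⇒ (S)   [X ::= ( S )]
(S) ⇒ (S/X)   [S ::= S / X]
(S/X) ⇒ (S/X/X)   [S ::= S / X]
(S/X/X) ⇒ (S/X/X/X)   [S ::= S / X]
(S/X/X/X) ⇒ (S/X/X/X/X)   [S ::= S / X]
(S/X/X/X/X) ⇒ (X/X/X/X/X)   [S ::= X]
(X/X/X/X/X) ⇒ ((S)/X/X/X/X)   [X ::= ( S )]
((S)/X/X/X/X) ⇒ ((X)/X/X/X/X)   [S ::= X]
((X)/X/X/X/X) ⇒ ((v)/X/X/X/X)   [X ::= v]
((v)/X/X/X/X) ⇒ ((v)/v/X/X/X)   [X ::= v]
((v)/v/X/X/X) ⇒ ((v)/v/v/X/X)   [X ::= v]
((v)/v/v/X/X) ⇒ ((v)/v/v/v/X)   [X ::= v]
((v)/v/v/v/X) ⇒ ((v)/v/v/v/v)   [X ::= v]

S ⇒ X ⇒ (S) ⇒ (S/X) ⇒ (S/X/X) ⇒ (S/X/X/X) ⇒ (S/X/X/X/X) ⇒ (X/X/X/X/X) ⇒ ((S)/X/X/X/X) ⇒ ((X)/X/X/X/X) ⇒ ((v)/X/X/X/X) ⇒ ((v)/v/X/X/X) ⇒ ((v)/v/v/X/X) ⇒ ((v)/v/v/v/X) ⇒ ((v)/v/v/v/v)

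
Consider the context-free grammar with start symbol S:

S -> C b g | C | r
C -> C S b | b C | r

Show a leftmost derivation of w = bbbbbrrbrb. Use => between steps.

S => C   [S -> C]
C => bC   [C -> b C]
bC => bCSb   [C -> C S b]
bCSb => bbCSb   [C -> b C]
bbCSb => bbbCSb   [C -> b C]
bbbCSb => bbbCSbSb   [C -> C S b]
bbbCSbSb => bbbbCSbSb   [C -> b C]
bbbbCSbSb => bbbbbCSbSb   [C -> b C]
bbbbbCSbSb => bbbbbrSbSb   [C -> r]
bbbbbrSbSb => bbbbbrCbSb   [S -> C]
bbbbbrCbSb => bbbbbrrbSb   [C -> r]
bbbbbrrbSb => bbbbbrrbrb   [S -> r]

S=>C=>bC=>bCSb=>bbCSb=>bbbCSb=>bbbCSbSb=>bbbbCSbSb=>bbbbbCSbSb=>bbbbbrSbSb=>bbbbbrCbSb=>bbbbbrrbSb=>bbbbbrrbrb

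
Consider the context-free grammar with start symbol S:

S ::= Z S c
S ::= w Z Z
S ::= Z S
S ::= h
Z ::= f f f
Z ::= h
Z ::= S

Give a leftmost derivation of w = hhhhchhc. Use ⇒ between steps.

S ⇒ ZS ⇒ hS ⇒ hZSc ⇒ hSSc ⇒ hZSSc ⇒ hhSSc ⇒ hhZSSc ⇒ hhSSSc ⇒ hhZScSSc ⇒ hhSScSSc ⇒ hhhScSSc ⇒ hhhhcSSc ⇒ hhhhchSc ⇒ hhhhchhc

S ⇒ ZS   [S ::= Z S]
ZS ⇒ hS   [Z ::= h]
hS ⇒ hZSc   [S ::= Z S c]
hZSc ⇒ hSSc   [Z ::= S]
hSSc ⇒ hZSSc   [S ::= Z S]
hZSSc ⇒ hhSSc   [Z ::= h]
hhSSc ⇒ hhZSSc   [S ::= Z S]
hhZSSc ⇒ hhSSSc   [Z ::= S]
hhSSSc ⇒ hhZScSSc   [S ::= Z S c]
hhZScSSc ⇒ hhSScSSc   [Z ::= S]
hhSScSSc ⇒ hhhScSSc   [S ::= h]
hhhScSSc ⇒ hhhhcSSc   [S ::= h]
hhhhcSSc ⇒ hhhhchSc   [S ::= h]
hhhhchSc ⇒ hhhhchhc   [S ::= h]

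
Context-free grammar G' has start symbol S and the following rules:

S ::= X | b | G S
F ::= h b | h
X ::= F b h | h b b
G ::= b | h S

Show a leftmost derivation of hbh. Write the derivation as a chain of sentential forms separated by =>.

S => X   [S ::= X]
X => Fbh   [X ::= F b h]
Fbh => hbh   [F ::= h]

S=>X=>Fbh=>hbh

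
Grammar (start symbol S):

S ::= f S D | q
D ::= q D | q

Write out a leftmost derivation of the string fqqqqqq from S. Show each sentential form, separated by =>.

S => fSD => fqD => fqqD => fqqqD => fqqqqD => fqqqqqD => fqqqqqq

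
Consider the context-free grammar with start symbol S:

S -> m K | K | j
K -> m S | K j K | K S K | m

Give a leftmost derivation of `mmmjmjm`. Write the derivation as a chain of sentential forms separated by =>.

S => mK   [S -> m K]
mK => mKSK   [K -> K S K]
mKSK => mmSSK   [K -> m S]
mmSSK => mmKSK   [S -> K]
mmKSK => mmmSSK   [K -> m S]
mmmSSK => mmmjSK   [S -> j]
mmmjSK => mmmjKK   [S -> K]
mmmjKK => mmmjmSK   [K -> m S]
mmmjmSK => mmmjmjK   [S -> j]
mmmjmjK => mmmjmjm   [K -> m]

S => mK => mKSK => mmSSK => mmKSK => mmmSSK => mmmjSK => mmmjKK => mmmjmSK => mmmjmjK => mmmjmjm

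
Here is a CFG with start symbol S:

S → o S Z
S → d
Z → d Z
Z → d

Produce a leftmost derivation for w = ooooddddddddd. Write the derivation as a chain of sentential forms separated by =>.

S => oSZ   [S → o S Z]
oSZ => ooSZZ   [S → o S Z]
ooSZZ => oooSZZZ   [S → o S Z]
oooSZZZ => ooooSZZZZ   [S → o S Z]
ooooSZZZZ => oooodZZZZ   [S → d]
oooodZZZZ => ooooddZZZ   [Z → d]
ooooddZZZ => oooodddZZZ   [Z → d Z]
oooodddZZZ => ooooddddZZZ   [Z → d Z]
ooooddddZZZ => oooodddddZZZ   [Z → d Z]
oooodddddZZZ => ooooddddddZZ   [Z → d]
ooooddddddZZ => oooodddddddZZ   [Z → d Z]
oooodddddddZZ => ooooddddddddZ   [Z → d]
ooooddddddddZ => ooooddddddddd   [Z → d]

S => oSZ => ooSZZ => oooSZZZ => ooooSZZZZ => oooodZZZZ => ooooddZZZ => oooodddZZZ => ooooddddZZZ => oooodddddZZZ => ooooddddddZZ => oooodddddddZZ => ooooddddddddZ => ooooddddddddd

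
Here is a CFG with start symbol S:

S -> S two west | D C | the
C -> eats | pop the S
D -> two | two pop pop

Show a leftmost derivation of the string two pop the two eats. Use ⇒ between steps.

S ⇒ D C   [S -> D C]
D C ⇒ two C   [D -> two]
two C ⇒ two pop the S   [C -> pop the S]
two pop the S ⇒ two pop the D C   [S -> D C]
two pop the D C ⇒ two pop the two C   [D -> two]
two pop the two C ⇒ two pop the two eats   [C -> eats]

S ⇒ D C ⇒ two C ⇒ two pop the S ⇒ two pop the D C ⇒ two pop the two C ⇒ two pop the two eats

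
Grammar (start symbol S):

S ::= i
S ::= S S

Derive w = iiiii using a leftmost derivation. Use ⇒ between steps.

S ⇒ SS ⇒ SSS ⇒ iSS ⇒ iSSS ⇒ iSSSS ⇒ iiSSS ⇒ iiiSS ⇒ iiiiS ⇒ iiiii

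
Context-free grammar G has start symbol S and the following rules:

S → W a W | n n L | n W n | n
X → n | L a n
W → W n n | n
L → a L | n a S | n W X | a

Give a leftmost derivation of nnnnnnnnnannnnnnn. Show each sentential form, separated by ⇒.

S⇒WaW⇒WnnaW⇒WnnnnaW⇒WnnnnnnaW⇒WnnnnnnnnaW⇒nnnnnnnnnaW⇒nnnnnnnnnaWnn⇒nnnnnnnnnaWnnnn⇒nnnnnnnnnaWnnnnnn⇒nnnnnnnnnannnnnnn

S ⇒ WaW   [S → W a W]
WaW ⇒ WnnaW   [W → W n n]
WnnaW ⇒ WnnnnaW   [W → W n n]
WnnnnaW ⇒ WnnnnnnaW   [W → W n n]
WnnnnnnaW ⇒ WnnnnnnnnaW   [W → W n n]
WnnnnnnnnaW ⇒ nnnnnnnnnaW   [W → n]
nnnnnnnnnaW ⇒ nnnnnnnnnaWnn   [W → W n n]
nnnnnnnnnaWnn ⇒ nnnnnnnnnaWnnnn   [W → W n n]
nnnnnnnnnaWnnnn ⇒ nnnnnnnnnaWnnnnnn   [W → W n n]
nnnnnnnnnaWnnnnnn ⇒ nnnnnnnnnannnnnnn   [W → n]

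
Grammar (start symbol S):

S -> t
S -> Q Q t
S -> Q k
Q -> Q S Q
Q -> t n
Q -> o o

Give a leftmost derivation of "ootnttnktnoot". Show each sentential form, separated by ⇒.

S ⇒ QQt   [S -> Q Q t]
QQt ⇒ QSQQt   [Q -> Q S Q]
QSQQt ⇒ ooSQQt   [Q -> o o]
ooSQQt ⇒ ooQkQQt   [S -> Q k]
ooQkQQt ⇒ ooQSQkQQt   [Q -> Q S Q]
ooQSQkQQt ⇒ ootnSQkQQt   [Q -> t n]
ootnSQkQQt ⇒ ootntQkQQt   [S -> t]
ootntQkQQt ⇒ ootnttnkQQt   [Q -> t n]
ootnttnkQQt ⇒ ootnttnktnQt   [Q -> t n]
ootnttnktnQt ⇒ ootnttnktnoot   [Q -> o o]

S⇒QQt⇒QSQQt⇒ooSQQt⇒ooQkQQt⇒ooQSQkQQt⇒ootnSQkQQt⇒ootntQkQQt⇒ootnttnkQQt⇒ootnttnktnQt⇒ootnttnktnoot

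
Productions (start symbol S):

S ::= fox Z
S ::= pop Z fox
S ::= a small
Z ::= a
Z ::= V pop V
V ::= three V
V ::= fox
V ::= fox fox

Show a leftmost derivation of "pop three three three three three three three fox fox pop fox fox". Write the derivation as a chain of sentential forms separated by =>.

S => pop Z fox   [S ::= pop Z fox]
pop Z fox => pop V pop V fox   [Z ::= V pop V]
pop V pop V fox => pop three V pop V fox   [V ::= three V]
pop three V pop V fox => pop three three V pop V fox   [V ::= three V]
pop three three V pop V fox => pop three three three V pop V fox   [V ::= three V]
pop three three three V pop V fox => pop three three three three V pop V fox   [V ::= three V]
pop three three three three V pop V fox => pop three three three three three V pop V fox   [V ::= three V]
pop three three three three three V pop V fox => pop three three three three three three V pop V fox   [V ::= three V]
pop three three three three three three V pop V fox => pop three three three three three three three V pop V fox   [V ::= three V]
pop three three three three three three three V pop V fox => pop three three three three three three three fox fox pop V fox   [V ::= fox fox]
pop three three three three three three three fox fox pop V fox => pop three three three three three three three fox fox pop fox fox   [V ::= fox]

S => pop Z fox => pop V pop V fox => pop three V pop V fox => pop three three V pop V fox => pop three three three V pop V fox => pop three three three three V pop V fox => pop three three three three three V pop V fox => pop three three three three three three V pop V fox => pop three three three three three three three V pop V fox => pop three three three three three three three fox fox pop V fox => pop three three three three three three three fox fox pop fox fox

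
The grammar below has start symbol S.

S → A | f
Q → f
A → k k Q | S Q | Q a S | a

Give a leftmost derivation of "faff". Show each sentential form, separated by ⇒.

S ⇒ A   [S → A]
A ⇒ SQ   [A → S Q]
SQ ⇒ AQ   [S → A]
AQ ⇒ QaSQ   [A → Q a S]
QaSQ ⇒ faSQ   [Q → f]
faSQ ⇒ fafQ   [S → f]
fafQ ⇒ faff   [Q → f]

S⇒A⇒SQ⇒AQ⇒QaSQ⇒faSQ⇒fafQ⇒faff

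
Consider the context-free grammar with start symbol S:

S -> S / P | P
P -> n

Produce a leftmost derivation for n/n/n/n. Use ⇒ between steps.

S ⇒ S/P ⇒ S/P/P ⇒ S/P/P/P ⇒ P/P/P/P ⇒ n/P/P/P ⇒ n/n/P/P ⇒ n/n/n/P ⇒ n/n/n/n

S ⇒ S/P   [S -> S / P]
S/P ⇒ S/P/P   [S -> S / P]
S/P/P ⇒ S/P/P/P   [S -> S / P]
S/P/P/P ⇒ P/P/P/P   [S -> P]
P/P/P/P ⇒ n/P/P/P   [P -> n]
n/P/P/P ⇒ n/n/P/P   [P -> n]
n/n/P/P ⇒ n/n/n/P   [P -> n]
n/n/n/P ⇒ n/n/n/n   [P -> n]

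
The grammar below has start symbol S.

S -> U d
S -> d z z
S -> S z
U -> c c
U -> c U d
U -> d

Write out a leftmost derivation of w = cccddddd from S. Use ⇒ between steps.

S ⇒ Ud   [S -> U d]
Ud ⇒ cUdd   [U -> c U d]
cUdd ⇒ ccUddd   [U -> c U d]
ccUddd ⇒ cccUdddd   [U -> c U d]
cccUdddd ⇒ cccddddd   [U -> d]

S ⇒ Ud ⇒ cUdd ⇒ ccUddd ⇒ cccUdddd ⇒ cccddddd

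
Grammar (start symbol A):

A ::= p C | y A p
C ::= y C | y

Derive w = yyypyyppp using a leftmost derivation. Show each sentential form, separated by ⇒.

A ⇒ yAp ⇒ yyApp ⇒ yyyAppp ⇒ yyypCppp ⇒ yyypyCppp ⇒ yyypyyppp

A ⇒ yAp   [A ::= y A p]
yAp ⇒ yyApp   [A ::= y A p]
yyApp ⇒ yyyAppp   [A ::= y A p]
yyyAppp ⇒ yyypCppp   [A ::= p C]
yyypCppp ⇒ yyypyCppp   [C ::= y C]
yyypyCppp ⇒ yyypyyppp   [C ::= y]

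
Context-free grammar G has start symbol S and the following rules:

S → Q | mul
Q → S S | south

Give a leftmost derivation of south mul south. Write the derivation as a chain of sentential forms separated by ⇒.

S ⇒ Q ⇒ S S ⇒ Q S ⇒ S S S ⇒ Q S S ⇒ south S S ⇒ south mul S ⇒ south mul Q ⇒ south mul south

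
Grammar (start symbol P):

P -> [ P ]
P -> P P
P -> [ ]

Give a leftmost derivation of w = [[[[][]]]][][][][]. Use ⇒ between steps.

P ⇒ PP   [P -> P P]
PP ⇒ PPP   [P -> P P]
PPP ⇒ PPPP   [P -> P P]
PPPP ⇒ PPPPP   [P -> P P]
PPPPP ⇒ [P]PPPP   [P -> [ P ]]
[P]PPPP ⇒ [[P]]PPPP   [P -> [ P ]]
[[P]]PPPP ⇒ [[[P]]]PPPP   [P -> [ P ]]
[[[P]]]PPPP ⇒ [[[PP]]]PPPP   [P -> P P]
[[[PP]]]PPPP ⇒ [[[[]P]]]PPPP   [P -> [ ]]
[[[[]P]]]PPPP ⇒ [[[[][]]]]PPPP   [P -> [ ]]
[[[[][]]]]PPPP ⇒ [[[[][]]]][]PPP   [P -> [ ]]
[[[[][]]]][]PPP ⇒ [[[[][]]]][][]PP   [P -> [ ]]
[[[[][]]]][][]PP ⇒ [[[[][]]]][][][]P   [P -> [ ]]
[[[[][]]]][][][]P ⇒ [[[[][]]]][][][][]   [P -> [ ]]

P⇒PP⇒PPP⇒PPPP⇒PPPPP⇒[P]PPPP⇒[[P]]PPPP⇒[[[P]]]PPPP⇒[[[PP]]]PPPP⇒[[[[]P]]]PPPP⇒[[[[][]]]]PPPP⇒[[[[][]]]][]PPP⇒[[[[][]]]][][]PP⇒[[[[][]]]][][][]P⇒[[[[][]]]][][][][]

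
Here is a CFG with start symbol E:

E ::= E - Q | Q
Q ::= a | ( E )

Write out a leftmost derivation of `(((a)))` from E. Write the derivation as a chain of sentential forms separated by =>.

E => Q => (E) => (Q) => ((E)) => ((Q)) => (((E))) => (((Q))) => (((a)))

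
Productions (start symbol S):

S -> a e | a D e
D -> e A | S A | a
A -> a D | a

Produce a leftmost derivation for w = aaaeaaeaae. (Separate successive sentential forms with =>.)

S => aDe => aSAe => aaDeAe => aaSAeAe => aaaeAeAe => aaaeaDeAe => aaaeaaeAe => aaaeaaeaDe => aaaeaaeaae

S => aDe   [S -> a D e]
aDe => aSAe   [D -> S A]
aSAe => aaDeAe   [S -> a D e]
aaDeAe => aaSAeAe   [D -> S A]
aaSAeAe => aaaeAeAe   [S -> a e]
aaaeAeAe => aaaeaDeAe   [A -> a D]
aaaeaDeAe => aaaeaaeAe   [D -> a]
aaaeaaeAe => aaaeaaeaDe   [A -> a D]
aaaeaaeaDe => aaaeaaeaae   [D -> a]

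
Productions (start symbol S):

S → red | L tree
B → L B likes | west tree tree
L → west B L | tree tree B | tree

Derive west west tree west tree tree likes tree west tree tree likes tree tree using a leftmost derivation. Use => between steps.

S => L tree => west B L tree => west L B likes L tree => west west B L B likes L tree => west west L B likes L B likes L tree => west west tree B likes L B likes L tree => west west tree west tree tree likes L B likes L tree => west west tree west tree tree likes tree B likes L tree => west west tree west tree tree likes tree west tree tree likes L tree => west west tree west tree tree likes tree west tree tree likes tree tree

S => L tree   [S → L tree]
L tree => west B L tree   [L → west B L]
west B L tree => west L B likes L tree   [B → L B likes]
west L B likes L tree => west west B L B likes L tree   [L → west B L]
west west B L B likes L tree => west west L B likes L B likes L tree   [B → L B likes]
west west L B likes L B likes L tree => west west tree B likes L B likes L tree   [L → tree]
west west tree B likes L B likes L tree => west west tree west tree tree likes L B likes L tree   [B → west tree tree]
west west tree west tree tree likes L B likes L tree => west west tree west tree tree likes tree B likes L tree   [L → tree]
west west tree west tree tree likes tree B likes L tree => west west tree west tree tree likes tree west tree tree likes L tree   [B → west tree tree]
west west tree west tree tree likes tree west tree tree likes L tree => west west tree west tree tree likes tree west tree tree likes tree tree   [L → tree]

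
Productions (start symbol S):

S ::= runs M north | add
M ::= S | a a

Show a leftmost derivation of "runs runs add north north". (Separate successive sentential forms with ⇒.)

S ⇒ runs M north ⇒ runs S north ⇒ runs runs M north north ⇒ runs runs S north north ⇒ runs runs add north north

S ⇒ runs M north   [S ::= runs M north]
runs M north ⇒ runs S north   [M ::= S]
runs S north ⇒ runs runs M north north   [S ::= runs M north]
runs runs M north north ⇒ runs runs S north north   [M ::= S]
runs runs S north north ⇒ runs runs add north north   [S ::= add]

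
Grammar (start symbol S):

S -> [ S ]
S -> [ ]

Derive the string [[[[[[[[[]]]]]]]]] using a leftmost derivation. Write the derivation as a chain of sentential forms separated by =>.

S => [S] => [[S]] => [[[S]]] => [[[[S]]]] => [[[[[S]]]]] => [[[[[[S]]]]]] => [[[[[[[S]]]]]]] => [[[[[[[[S]]]]]]]] => [[[[[[[[[]]]]]]]]]

S => [S]   [S -> [ S ]]
[S] => [[S]]   [S -> [ S ]]
[[S]] => [[[S]]]   [S -> [ S ]]
[[[S]]] => [[[[S]]]]   [S -> [ S ]]
[[[[S]]]] => [[[[[S]]]]]   [S -> [ S ]]
[[[[[S]]]]] => [[[[[[S]]]]]]   [S -> [ S ]]
[[[[[[S]]]]]] => [[[[[[[S]]]]]]]   [S -> [ S ]]
[[[[[[[S]]]]]]] => [[[[[[[[S]]]]]]]]   [S -> [ S ]]
[[[[[[[[S]]]]]]]] => [[[[[[[[[]]]]]]]]]   [S -> [ ]]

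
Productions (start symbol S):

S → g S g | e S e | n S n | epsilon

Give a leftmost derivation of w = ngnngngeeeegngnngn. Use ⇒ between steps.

S ⇒ nSn   [S → n S n]
nSn ⇒ ngSgn   [S → g S g]
ngSgn ⇒ ngnSngn   [S → n S n]
ngnSngn ⇒ ngnnSnngn   [S → n S n]
ngnnSnngn ⇒ ngnngSgnngn   [S → g S g]
ngnngSgnngn ⇒ ngnngnSngnngn   [S → n S n]
ngnngnSngnngn ⇒ ngnngngSgngnngn   [S → g S g]
ngnngngSgngnngn ⇒ ngnngngeSegngnngn   [S → e S e]
ngnngngeSegngnngn ⇒ ngnngngeeSeegngnngn   [S → e S e]
ngnngngeeSeegngnngn ⇒ ngnngngeeeegngnngn   [S → epsilon]

S ⇒ nSn ⇒ ngSgn ⇒ ngnSngn ⇒ ngnnSnngn ⇒ ngnngSgnngn ⇒ ngnngnSngnngn ⇒ ngnngngSgngnngn ⇒ ngnngngeSegngnngn ⇒ ngnngngeeSeegngnngn ⇒ ngnngngeeeegngnngn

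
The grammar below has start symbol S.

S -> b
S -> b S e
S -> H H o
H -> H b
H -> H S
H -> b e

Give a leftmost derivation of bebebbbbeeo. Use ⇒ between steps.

S ⇒ HHo ⇒ beHo ⇒ beHSo ⇒ beHSSo ⇒ bebeSSo ⇒ bebebSo ⇒ bebebbSeo ⇒ bebebbbSeeo ⇒ bebebbbbeeo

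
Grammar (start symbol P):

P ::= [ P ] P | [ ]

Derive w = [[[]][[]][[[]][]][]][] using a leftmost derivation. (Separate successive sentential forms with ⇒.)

P ⇒ [P]P ⇒ [[P]P]P ⇒ [[[]]P]P ⇒ [[[]][P]P]P ⇒ [[[]][[]]P]P ⇒ [[[]][[]][P]P]P ⇒ [[[]][[]][[P]P]P]P ⇒ [[[]][[]][[[]]P]P]P ⇒ [[[]][[]][[[]][]]P]P ⇒ [[[]][[]][[[]][]][]]P ⇒ [[[]][[]][[[]][]][]][]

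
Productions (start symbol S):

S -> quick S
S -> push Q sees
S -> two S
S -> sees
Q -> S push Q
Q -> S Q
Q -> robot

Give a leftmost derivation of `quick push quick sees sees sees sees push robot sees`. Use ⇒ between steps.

S ⇒ quick S ⇒ quick push Q sees ⇒ quick push S Q sees ⇒ quick push quick S Q sees ⇒ quick push quick sees Q sees ⇒ quick push quick sees S Q sees ⇒ quick push quick sees sees Q sees ⇒ quick push quick sees sees S Q sees ⇒ quick push quick sees sees sees Q sees ⇒ quick push quick sees sees sees S push Q sees ⇒ quick push quick sees sees sees sees push Q sees ⇒ quick push quick sees sees sees sees push robot sees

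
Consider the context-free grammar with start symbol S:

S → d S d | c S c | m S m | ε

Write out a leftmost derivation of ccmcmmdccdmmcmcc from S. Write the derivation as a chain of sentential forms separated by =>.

S => cSc => ccScc => ccmSmcc => ccmcScmcc => ccmcmSmcmcc => ccmcmmSmmcmcc => ccmcmmdSdmmcmcc => ccmcmmdcScdmmcmcc => ccmcmmdccdmmcmcc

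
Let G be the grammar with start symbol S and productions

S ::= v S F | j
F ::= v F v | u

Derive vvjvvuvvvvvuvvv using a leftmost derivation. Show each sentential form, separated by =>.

S => vSF   [S ::= v S F]
vSF => vvSFF   [S ::= v S F]
vvSFF => vvjFF   [S ::= j]
vvjFF => vvjvFvF   [F ::= v F v]
vvjvFvF => vvjvvFvvF   [F ::= v F v]
vvjvvFvvF => vvjvvuvvF   [F ::= u]
vvjvvuvvF => vvjvvuvvvFv   [F ::= v F v]
vvjvvuvvvFv => vvjvvuvvvvFvv   [F ::= v F v]
vvjvvuvvvvFvv => vvjvvuvvvvvFvvv   [F ::= v F v]
vvjvvuvvvvvFvvv => vvjvvuvvvvvuvvv   [F ::= u]

S => vSF => vvSFF => vvjFF => vvjvFvF => vvjvvFvvF => vvjvvuvvF => vvjvvuvvvFv => vvjvvuvvvvFvv => vvjvvuvvvvvFvvv => vvjvvuvvvvvuvvv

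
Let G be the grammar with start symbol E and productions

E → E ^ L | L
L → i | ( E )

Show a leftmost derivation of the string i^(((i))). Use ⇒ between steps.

E⇒E^L⇒L^L⇒i^L⇒i^(E)⇒i^(L)⇒i^((E))⇒i^((L))⇒i^(((E)))⇒i^(((L)))⇒i^(((i)))

E ⇒ E^L   [E → E ^ L]
E^L ⇒ L^L   [E → L]
L^L ⇒ i^L   [L → i]
i^L ⇒ i^(E)   [L → ( E )]
i^(E) ⇒ i^(L)   [E → L]
i^(L) ⇒ i^((E))   [L → ( E )]
i^((E)) ⇒ i^((L))   [E → L]
i^((L)) ⇒ i^(((E)))   [L → ( E )]
i^(((E))) ⇒ i^(((L)))   [E → L]
i^(((L))) ⇒ i^(((i)))   [L → i]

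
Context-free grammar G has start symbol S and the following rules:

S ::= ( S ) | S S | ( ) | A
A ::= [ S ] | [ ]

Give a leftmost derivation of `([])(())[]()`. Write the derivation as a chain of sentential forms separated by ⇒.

S ⇒ SS ⇒ SSS ⇒ (S)SS ⇒ (A)SS ⇒ ([])SS ⇒ ([])SSS ⇒ ([])(S)SS ⇒ ([])(())SS ⇒ ([])(())AS ⇒ ([])(())[]S ⇒ ([])(())[]()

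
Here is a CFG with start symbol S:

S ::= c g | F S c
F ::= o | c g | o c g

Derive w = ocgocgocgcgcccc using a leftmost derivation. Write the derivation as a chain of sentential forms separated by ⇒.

S ⇒ FSc   [S ::= F S c]
FSc ⇒ ocgSc   [F ::= o c g]
ocgSc ⇒ ocgFScc   [S ::= F S c]
ocgFScc ⇒ ocgocgScc   [F ::= o c g]
ocgocgScc ⇒ ocgocgFSccc   [S ::= F S c]
ocgocgFSccc ⇒ ocgocgoSccc   [F ::= o]
ocgocgoSccc ⇒ ocgocgoFScccc   [S ::= F S c]
ocgocgoFScccc ⇒ ocgocgocgScccc   [F ::= c g]
ocgocgocgScccc ⇒ ocgocgocgcgcccc   [S ::= c g]

S⇒FSc⇒ocgSc⇒ocgFScc⇒ocgocgScc⇒ocgocgFSccc⇒ocgocgoSccc⇒ocgocgoFScccc⇒ocgocgocgScccc⇒ocgocgocgcgcccc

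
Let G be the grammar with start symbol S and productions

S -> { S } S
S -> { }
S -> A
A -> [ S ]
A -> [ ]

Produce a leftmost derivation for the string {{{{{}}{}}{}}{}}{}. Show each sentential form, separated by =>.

S => {S}S   [S -> { S } S]
{S}S => {{S}S}S   [S -> { S } S]
{{S}S}S => {{{S}S}S}S   [S -> { S } S]
{{{S}S}S}S => {{{{S}S}S}S}S   [S -> { S } S]
{{{{S}S}S}S}S => {{{{{}}S}S}S}S   [S -> { }]
{{{{{}}S}S}S}S => {{{{{}}{}}S}S}S   [S -> { }]
{{{{{}}{}}S}S}S => {{{{{}}{}}{}}S}S   [S -> { }]
{{{{{}}{}}{}}S}S => {{{{{}}{}}{}}{}}S   [S -> { }]
{{{{{}}{}}{}}{}}S => {{{{{}}{}}{}}{}}{}   [S -> { }]

S => {S}S => {{S}S}S => {{{S}S}S}S => {{{{S}S}S}S}S => {{{{{}}S}S}S}S => {{{{{}}{}}S}S}S => {{{{{}}{}}{}}S}S => {{{{{}}{}}{}}{}}S => {{{{{}}{}}{}}{}}{}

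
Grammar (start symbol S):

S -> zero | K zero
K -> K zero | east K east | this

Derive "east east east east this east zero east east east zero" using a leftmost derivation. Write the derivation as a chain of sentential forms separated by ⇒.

S ⇒ K zero ⇒ east K east zero ⇒ east east K east east zero ⇒ east east east K east east east zero ⇒ east east east K zero east east east zero ⇒ east east east east K east zero east east east zero ⇒ east east east east this east zero east east east zero

S ⇒ K zero   [S -> K zero]
K zero ⇒ east K east zero   [K -> east K east]
east K east zero ⇒ east east K east east zero   [K -> east K east]
east east K east east zero ⇒ east east east K east east east zero   [K -> east K east]
east east east K east east east zero ⇒ east east east K zero east east east zero   [K -> K zero]
east east east K zero east east east zero ⇒ east east east east K east zero east east east zero   [K -> east K east]
east east east east K east zero east east east zero ⇒ east east east east this east zero east east east zero   [K -> this]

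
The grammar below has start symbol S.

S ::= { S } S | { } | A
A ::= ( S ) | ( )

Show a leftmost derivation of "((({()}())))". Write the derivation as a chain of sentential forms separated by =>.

S => A => (S) => (A) => ((S)) => ((A)) => (((S))) => ((({S}S))) => ((({A}S))) => ((({()}S))) => ((({()}A))) => ((({()}())))

S => A   [S ::= A]
A => (S)   [A ::= ( S )]
(S) => (A)   [S ::= A]
(A) => ((S))   [A ::= ( S )]
((S)) => ((A))   [S ::= A]
((A)) => (((S)))   [A ::= ( S )]
(((S))) => ((({S}S)))   [S ::= { S } S]
((({S}S))) => ((({A}S)))   [S ::= A]
((({A}S))) => ((({()}S)))   [A ::= ( )]
((({()}S))) => ((({()}A)))   [S ::= A]
((({()}A))) => ((({()}())))   [A ::= ( )]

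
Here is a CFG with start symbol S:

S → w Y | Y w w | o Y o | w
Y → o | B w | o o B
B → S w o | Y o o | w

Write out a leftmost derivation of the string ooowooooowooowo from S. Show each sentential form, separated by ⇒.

S⇒oYo⇒oBwo⇒oYoowo⇒oooBoowo⇒oooSwooowo⇒ooowYwooowo⇒ooowooBwooowo⇒ooowooYoowooowo⇒ooowooooowooowo

S ⇒ oYo   [S → o Y o]
oYo ⇒ oBwo   [Y → B w]
oBwo ⇒ oYoowo   [B → Y o o]
oYoowo ⇒ oooBoowo   [Y → o o B]
oooBoowo ⇒ oooSwooowo   [B → S w o]
oooSwooowo ⇒ ooowYwooowo   [S → w Y]
ooowYwooowo ⇒ ooowooBwooowo   [Y → o o B]
ooowooBwooowo ⇒ ooowooYoowooowo   [B → Y o o]
ooowooYoowooowo ⇒ ooowooooowooowo   [Y → o]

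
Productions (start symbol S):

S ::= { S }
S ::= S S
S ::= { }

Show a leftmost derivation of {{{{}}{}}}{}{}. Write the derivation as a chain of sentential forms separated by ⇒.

S⇒SS⇒SSS⇒{S}SS⇒{{S}}SS⇒{{SS}}SS⇒{{{S}S}}SS⇒{{{{}}S}}SS⇒{{{{}}{}}}SS⇒{{{{}}{}}}{}S⇒{{{{}}{}}}{}{}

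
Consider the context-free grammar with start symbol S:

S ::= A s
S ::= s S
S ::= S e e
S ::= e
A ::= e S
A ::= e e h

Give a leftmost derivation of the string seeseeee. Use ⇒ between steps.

S ⇒ See   [S ::= S e e]
See ⇒ sSee   [S ::= s S]
sSee ⇒ sSeeee   [S ::= S e e]
sSeeee ⇒ sAseeee   [S ::= A s]
sAseeee ⇒ seSseeee   [A ::= e S]
seSseeee ⇒ seeseeee   [S ::= e]

S⇒See⇒sSee⇒sSeeee⇒sAseeee⇒seSseeee⇒seeseeee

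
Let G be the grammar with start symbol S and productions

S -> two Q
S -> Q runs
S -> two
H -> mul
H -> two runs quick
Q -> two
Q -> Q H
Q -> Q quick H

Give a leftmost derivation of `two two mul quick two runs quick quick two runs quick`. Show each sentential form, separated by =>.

S => two Q => two Q quick H => two Q quick H quick H => two Q H quick H quick H => two two H quick H quick H => two two mul quick H quick H => two two mul quick two runs quick quick H => two two mul quick two runs quick quick two runs quick

S => two Q   [S -> two Q]
two Q => two Q quick H   [Q -> Q quick H]
two Q quick H => two Q quick H quick H   [Q -> Q quick H]
two Q quick H quick H => two Q H quick H quick H   [Q -> Q H]
two Q H quick H quick H => two two H quick H quick H   [Q -> two]
two two H quick H quick H => two two mul quick H quick H   [H -> mul]
two two mul quick H quick H => two two mul quick two runs quick quick H   [H -> two runs quick]
two two mul quick two runs quick quick H => two two mul quick two runs quick quick two runs quick   [H -> two runs quick]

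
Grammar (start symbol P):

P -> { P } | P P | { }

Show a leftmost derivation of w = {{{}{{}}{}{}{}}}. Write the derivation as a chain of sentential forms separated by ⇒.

P ⇒ {P} ⇒ {{P}} ⇒ {{PP}} ⇒ {{{}P}} ⇒ {{{}PP}} ⇒ {{{}PPP}} ⇒ {{{}PPPP}} ⇒ {{{}{P}PPP}} ⇒ {{{}{{}}PPP}} ⇒ {{{}{{}}{}PP}} ⇒ {{{}{{}}{}{}P}} ⇒ {{{}{{}}{}{}{}}}

P ⇒ {P}   [P -> { P }]
{P} ⇒ {{P}}   [P -> { P }]
{{P}} ⇒ {{PP}}   [P -> P P]
{{PP}} ⇒ {{{}P}}   [P -> { }]
{{{}P}} ⇒ {{{}PP}}   [P -> P P]
{{{}PP}} ⇒ {{{}PPP}}   [P -> P P]
{{{}PPP}} ⇒ {{{}PPPP}}   [P -> P P]
{{{}PPPP}} ⇒ {{{}{P}PPP}}   [P -> { P }]
{{{}{P}PPP}} ⇒ {{{}{{}}PPP}}   [P -> { }]
{{{}{{}}PPP}} ⇒ {{{}{{}}{}PP}}   [P -> { }]
{{{}{{}}{}PP}} ⇒ {{{}{{}}{}{}P}}   [P -> { }]
{{{}{{}}{}{}P}} ⇒ {{{}{{}}{}{}{}}}   [P -> { }]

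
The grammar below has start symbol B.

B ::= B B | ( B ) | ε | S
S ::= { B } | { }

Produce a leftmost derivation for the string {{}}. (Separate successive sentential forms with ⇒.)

B ⇒ BB ⇒ SB ⇒ {B}B ⇒ {S}B ⇒ {{}}B ⇒ {{}}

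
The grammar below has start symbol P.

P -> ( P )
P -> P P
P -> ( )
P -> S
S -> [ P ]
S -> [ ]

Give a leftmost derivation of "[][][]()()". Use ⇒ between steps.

P ⇒ PP ⇒ PPP ⇒ PPPP ⇒ SPPP ⇒ []PPP ⇒ []PPPP ⇒ []SPPP ⇒ [][]PPP ⇒ [][]SPP ⇒ [][][]PP ⇒ [][][]()P ⇒ [][][]()()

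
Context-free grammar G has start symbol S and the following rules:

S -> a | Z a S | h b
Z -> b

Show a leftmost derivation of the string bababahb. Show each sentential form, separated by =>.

S=>ZaS=>baS=>baZaS=>babaS=>babaZaS=>bababaS=>bababahb

S => ZaS   [S -> Z a S]
ZaS => baS   [Z -> b]
baS => baZaS   [S -> Z a S]
baZaS => babaS   [Z -> b]
babaS => babaZaS   [S -> Z a S]
babaZaS => bababaS   [Z -> b]
bababaS => bababahb   [S -> h b]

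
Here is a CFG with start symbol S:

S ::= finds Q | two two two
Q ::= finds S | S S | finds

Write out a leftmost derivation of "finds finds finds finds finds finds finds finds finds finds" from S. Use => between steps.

S => finds Q => finds S S => finds finds Q S => finds finds S S S => finds finds finds Q S S => finds finds finds finds S S S => finds finds finds finds finds Q S S => finds finds finds finds finds finds S S => finds finds finds finds finds finds finds Q S => finds finds finds finds finds finds finds finds S => finds finds finds finds finds finds finds finds finds Q => finds finds finds finds finds finds finds finds finds finds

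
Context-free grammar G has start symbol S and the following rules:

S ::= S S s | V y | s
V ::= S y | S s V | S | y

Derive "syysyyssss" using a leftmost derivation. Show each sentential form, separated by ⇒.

S ⇒ SSs ⇒ sSs ⇒ sSSss ⇒ sSSsSss ⇒ sVySsSss ⇒ syySsSss ⇒ syyVysSss ⇒ syySyysSss ⇒ syysyysSss ⇒ syysyyssss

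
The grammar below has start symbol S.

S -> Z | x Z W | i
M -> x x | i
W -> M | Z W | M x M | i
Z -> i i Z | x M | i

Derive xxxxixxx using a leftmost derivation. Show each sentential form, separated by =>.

S=>xZW=>xxMW=>xxxxW=>xxxxMxM=>xxxxixM=>xxxxixxx

S => xZW   [S -> x Z W]
xZW => xxMW   [Z -> x M]
xxMW => xxxxW   [M -> x x]
xxxxW => xxxxMxM   [W -> M x M]
xxxxMxM => xxxxixM   [M -> i]
xxxxixM => xxxxixxx   [M -> x x]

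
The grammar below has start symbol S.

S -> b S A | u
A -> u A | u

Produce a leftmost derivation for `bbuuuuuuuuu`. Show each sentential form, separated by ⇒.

S ⇒ bSA ⇒ bbSAA ⇒ bbuAA ⇒ bbuuAA ⇒ bbuuuA ⇒ bbuuuuA ⇒ bbuuuuuA ⇒ bbuuuuuuA ⇒ bbuuuuuuuA ⇒ bbuuuuuuuuA ⇒ bbuuuuuuuuu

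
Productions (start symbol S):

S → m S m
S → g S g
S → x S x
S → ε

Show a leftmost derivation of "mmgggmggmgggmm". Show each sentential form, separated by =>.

S=>mSm=>mmSmm=>mmgSgmm=>mmggSggmm=>mmgggSgggmm=>mmgggmSmgggmm=>mmgggmgSgmgggmm=>mmgggmggmgggmm

S => mSm   [S → m S m]
mSm => mmSmm   [S → m S m]
mmSmm => mmgSgmm   [S → g S g]
mmgSgmm => mmggSggmm   [S → g S g]
mmggSggmm => mmgggSgggmm   [S → g S g]
mmgggSgggmm => mmgggmSmgggmm   [S → m S m]
mmgggmSmgggmm => mmgggmgSgmgggmm   [S → g S g]
mmgggmgSgmgggmm => mmgggmggmgggmm   [S → ε]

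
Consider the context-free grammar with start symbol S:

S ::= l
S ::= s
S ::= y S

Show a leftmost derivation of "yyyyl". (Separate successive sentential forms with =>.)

S => yS => yyS => yyyS => yyyyS => yyyyl

S => yS   [S ::= y S]
yS => yyS   [S ::= y S]
yyS => yyyS   [S ::= y S]
yyyS => yyyyS   [S ::= y S]
yyyyS => yyyyl   [S ::= l]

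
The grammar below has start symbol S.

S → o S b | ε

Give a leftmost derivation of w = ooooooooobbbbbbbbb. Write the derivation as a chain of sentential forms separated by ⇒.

S ⇒ oSb ⇒ ooSbb ⇒ oooSbbb ⇒ ooooSbbbb ⇒ oooooSbbbbb ⇒ ooooooSbbbbbb ⇒ oooooooSbbbbbbb ⇒ ooooooooSbbbbbbbb ⇒ oooooooooSbbbbbbbbb ⇒ ooooooooobbbbbbbbb

S ⇒ oSb   [S → o S b]
oSb ⇒ ooSbb   [S → o S b]
ooSbb ⇒ oooSbbb   [S → o S b]
oooSbbb ⇒ ooooSbbbb   [S → o S b]
ooooSbbbb ⇒ oooooSbbbbb   [S → o S b]
oooooSbbbbb ⇒ ooooooSbbbbbb   [S → o S b]
ooooooSbbbbbb ⇒ oooooooSbbbbbbb   [S → o S b]
oooooooSbbbbbbb ⇒ ooooooooSbbbbbbbb   [S → o S b]
ooooooooSbbbbbbbb ⇒ oooooooooSbbbbbbbbb   [S → o S b]
oooooooooSbbbbbbbbb ⇒ ooooooooobbbbbbbbb   [S → ε]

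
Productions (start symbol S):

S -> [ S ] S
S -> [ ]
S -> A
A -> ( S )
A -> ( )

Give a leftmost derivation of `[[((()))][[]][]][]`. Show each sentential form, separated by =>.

S=>[S]S=>[[S]S]S=>[[A]S]S=>[[(S)]S]S=>[[(A)]S]S=>[[((S))]S]S=>[[((A))]S]S=>[[((()))]S]S=>[[((()))][S]S]S=>[[((()))][[]]S]S=>[[((()))][[]][]]S=>[[((()))][[]][]][]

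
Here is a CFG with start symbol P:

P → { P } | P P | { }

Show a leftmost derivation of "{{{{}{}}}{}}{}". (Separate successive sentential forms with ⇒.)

P ⇒ PP   [P → P P]
PP ⇒ {P}P   [P → { P }]
{P}P ⇒ {PP}P   [P → P P]
{PP}P ⇒ {{P}P}P   [P → { P }]
{{P}P}P ⇒ {{{P}}P}P   [P → { P }]
{{{P}}P}P ⇒ {{{PP}}P}P   [P → P P]
{{{PP}}P}P ⇒ {{{{}P}}P}P   [P → { }]
{{{{}P}}P}P ⇒ {{{{}{}}}P}P   [P → { }]
{{{{}{}}}P}P ⇒ {{{{}{}}}{}}P   [P → { }]
{{{{}{}}}{}}P ⇒ {{{{}{}}}{}}{}   [P → { }]

P ⇒ PP ⇒ {P}P ⇒ {PP}P ⇒ {{P}P}P ⇒ {{{P}}P}P ⇒ {{{PP}}P}P ⇒ {{{{}P}}P}P ⇒ {{{{}{}}}P}P ⇒ {{{{}{}}}{}}P ⇒ {{{{}{}}}{}}{}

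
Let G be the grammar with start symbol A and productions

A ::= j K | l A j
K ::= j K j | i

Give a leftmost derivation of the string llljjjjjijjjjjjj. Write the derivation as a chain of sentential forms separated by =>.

A => lAj   [A ::= l A j]
lAj => llAjj   [A ::= l A j]
llAjj => lllAjjj   [A ::= l A j]
lllAjjj => llljKjjj   [A ::= j K]
llljKjjj => llljjKjjjj   [K ::= j K j]
llljjKjjjj => llljjjKjjjjj   [K ::= j K j]
llljjjKjjjjj => llljjjjKjjjjjj   [K ::= j K j]
llljjjjKjjjjjj => llljjjjjKjjjjjjj   [K ::= j K j]
llljjjjjKjjjjjjj => llljjjjjijjjjjjj   [K ::= i]

A => lAj => llAjj => lllAjjj => llljKjjj => llljjKjjjj => llljjjKjjjjj => llljjjjKjjjjjj => llljjjjjKjjjjjjj => llljjjjjijjjjjjj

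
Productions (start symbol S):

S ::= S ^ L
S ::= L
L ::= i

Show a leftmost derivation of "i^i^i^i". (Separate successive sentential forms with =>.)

S => S^L => S^L^L => S^L^L^L => L^L^L^L => i^L^L^L => i^i^L^L => i^i^i^L => i^i^i^i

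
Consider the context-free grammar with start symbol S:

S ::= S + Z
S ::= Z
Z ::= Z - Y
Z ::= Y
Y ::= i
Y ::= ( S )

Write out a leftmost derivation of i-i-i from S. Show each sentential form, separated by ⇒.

S⇒Z⇒Z-Y⇒Z-Y-Y⇒Y-Y-Y⇒i-Y-Y⇒i-i-Y⇒i-i-i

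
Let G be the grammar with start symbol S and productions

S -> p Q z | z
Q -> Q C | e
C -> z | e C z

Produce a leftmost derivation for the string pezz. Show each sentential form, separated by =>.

S => pQz   [S -> p Q z]
pQz => pQCz   [Q -> Q C]
pQCz => peCz   [Q -> e]
peCz => pezz   [C -> z]

S => pQz => pQCz => peCz => pezz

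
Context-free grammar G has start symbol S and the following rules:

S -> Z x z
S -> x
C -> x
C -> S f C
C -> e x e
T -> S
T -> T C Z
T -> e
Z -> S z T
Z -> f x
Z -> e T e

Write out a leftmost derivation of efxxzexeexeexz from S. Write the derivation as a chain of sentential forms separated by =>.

S => Zxz   [S -> Z x z]
Zxz => eTexz   [Z -> e T e]
eTexz => eTCZexz   [T -> T C Z]
eTCZexz => eSCZexz   [T -> S]
eSCZexz => eZxzCZexz   [S -> Z x z]
eZxzCZexz => efxxzCZexz   [Z -> f x]
efxxzCZexz => efxxzexeZexz   [C -> e x e]
efxxzexeZexz => efxxzexeeTeexz   [Z -> e T e]
efxxzexeeTeexz => efxxzexeeSeexz   [T -> S]
efxxzexeeSeexz => efxxzexeexeexz   [S -> x]

S=>Zxz=>eTexz=>eTCZexz=>eSCZexz=>eZxzCZexz=>efxxzCZexz=>efxxzexeZexz=>efxxzexeeTeexz=>efxxzexeeSeexz=>efxxzexeexeexz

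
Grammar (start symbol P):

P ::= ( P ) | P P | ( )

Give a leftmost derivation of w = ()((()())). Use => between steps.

P=>PP=>()P=>()(P)=>()((P))=>()((PP))=>()((()P))=>()((()()))

P => PP   [P ::= P P]
PP => ()P   [P ::= ( )]
()P => ()(P)   [P ::= ( P )]
()(P) => ()((P))   [P ::= ( P )]
()((P)) => ()((PP))   [P ::= P P]
()((PP)) => ()((()P))   [P ::= ( )]
()((()P)) => ()((()()))   [P ::= ( )]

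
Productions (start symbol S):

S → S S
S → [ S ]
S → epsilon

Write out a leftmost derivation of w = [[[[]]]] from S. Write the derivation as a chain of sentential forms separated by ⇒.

S ⇒ SS ⇒ [S]S ⇒ [[S]]S ⇒ [[[S]]]S ⇒ [[[SS]]]S ⇒ [[[[S]S]]]S ⇒ [[[[]S]]]S ⇒ [[[[]]]]S ⇒ [[[[]]]]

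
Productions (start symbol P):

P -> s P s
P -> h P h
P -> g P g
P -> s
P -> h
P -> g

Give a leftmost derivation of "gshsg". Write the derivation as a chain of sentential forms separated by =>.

P => gPg => gsPsg => gshsg

P => gPg   [P -> g P g]
gPg => gsPsg   [P -> s P s]
gsPsg => gshsg   [P -> h]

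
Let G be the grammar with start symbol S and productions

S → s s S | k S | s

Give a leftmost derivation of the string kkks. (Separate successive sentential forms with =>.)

S => kS => kkS => kkkS => kkks

S => kS   [S → k S]
kS => kkS   [S → k S]
kkS => kkkS   [S → k S]
kkkS => kkks   [S → s]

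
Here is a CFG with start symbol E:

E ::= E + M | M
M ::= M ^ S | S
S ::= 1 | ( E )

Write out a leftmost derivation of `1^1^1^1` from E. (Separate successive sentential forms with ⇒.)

E ⇒ M ⇒ M^S ⇒ M^S^S ⇒ M^S^S^S ⇒ S^S^S^S ⇒ 1^S^S^S ⇒ 1^1^S^S ⇒ 1^1^1^S ⇒ 1^1^1^1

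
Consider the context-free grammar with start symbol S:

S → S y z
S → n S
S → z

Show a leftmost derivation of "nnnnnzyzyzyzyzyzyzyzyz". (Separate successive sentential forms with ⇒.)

S ⇒ nS ⇒ nSyz ⇒ nSyzyz ⇒ nnSyzyz ⇒ nnnSyzyz ⇒ nnnSyzyzyz ⇒ nnnSyzyzyzyz ⇒ nnnSyzyzyzyzyz ⇒ nnnSyzyzyzyzyzyz ⇒ nnnnSyzyzyzyzyzyz ⇒ nnnnnSyzyzyzyzyzyz ⇒ nnnnnSyzyzyzyzyzyzyz ⇒ nnnnnSyzyzyzyzyzyzyzyz ⇒ nnnnnzyzyzyzyzyzyzyzyz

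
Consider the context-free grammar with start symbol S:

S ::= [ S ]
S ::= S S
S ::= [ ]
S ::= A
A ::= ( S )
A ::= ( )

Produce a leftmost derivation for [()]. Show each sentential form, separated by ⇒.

S ⇒ [S] ⇒ [A] ⇒ [()]

S ⇒ [S]   [S ::= [ S ]]
[S] ⇒ [A]   [S ::= A]
[A] ⇒ [()]   [A ::= ( )]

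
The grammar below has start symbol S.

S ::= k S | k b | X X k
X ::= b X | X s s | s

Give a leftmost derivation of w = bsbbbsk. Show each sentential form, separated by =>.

S=>XXk=>bXXk=>bsXk=>bsbXk=>bsbbXk=>bsbbbXk=>bsbbbsk

S => XXk   [S ::= X X k]
XXk => bXXk   [X ::= b X]
bXXk => bsXk   [X ::= s]
bsXk => bsbXk   [X ::= b X]
bsbXk => bsbbXk   [X ::= b X]
bsbbXk => bsbbbXk   [X ::= b X]
bsbbbXk => bsbbbsk   [X ::= s]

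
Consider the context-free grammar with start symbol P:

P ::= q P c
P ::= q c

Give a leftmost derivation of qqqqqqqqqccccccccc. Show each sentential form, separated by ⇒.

P⇒qPc⇒qqPcc⇒qqqPccc⇒qqqqPcccc⇒qqqqqPccccc⇒qqqqqqPcccccc⇒qqqqqqqPccccccc⇒qqqqqqqqPcccccccc⇒qqqqqqqqqccccccccc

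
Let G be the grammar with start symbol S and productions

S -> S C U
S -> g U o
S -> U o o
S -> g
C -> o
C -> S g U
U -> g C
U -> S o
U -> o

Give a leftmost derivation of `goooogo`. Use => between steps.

S => SCU   [S -> S C U]
SCU => UooCU   [S -> U o o]
UooCU => gCooCU   [U -> g C]
gCooCU => goooCU   [C -> o]
goooCU => gooooU   [C -> o]
gooooU => goooogC   [U -> g C]
goooogC => goooogo   [C -> o]

S => SCU => UooCU => gCooCU => goooCU => gooooU => goooogC => goooogo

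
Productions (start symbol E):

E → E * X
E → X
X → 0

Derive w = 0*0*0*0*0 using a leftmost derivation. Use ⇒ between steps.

E ⇒ E*X ⇒ E*X*X ⇒ E*X*X*X ⇒ E*X*X*X*X ⇒ X*X*X*X*X ⇒ 0*X*X*X*X ⇒ 0*0*X*X*X ⇒ 0*0*0*X*X ⇒ 0*0*0*0*X ⇒ 0*0*0*0*0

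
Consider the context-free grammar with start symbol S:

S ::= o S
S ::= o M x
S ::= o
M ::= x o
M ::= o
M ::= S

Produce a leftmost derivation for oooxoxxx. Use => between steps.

S => oMx => oSx => ooMxx => ooSxx => oooMxxx => oooxoxxx

S => oMx   [S ::= o M x]
oMx => oSx   [M ::= S]
oSx => ooMxx   [S ::= o M x]
ooMxx => ooSxx   [M ::= S]
ooSxx => oooMxxx   [S ::= o M x]
oooMxxx => oooxoxxx   [M ::= x o]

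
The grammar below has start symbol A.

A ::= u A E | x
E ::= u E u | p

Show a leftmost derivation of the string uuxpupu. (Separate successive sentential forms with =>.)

A => uAE   [A ::= u A E]
uAE => uuAEE   [A ::= u A E]
uuAEE => uuxEE   [A ::= x]
uuxEE => uuxpE   [E ::= p]
uuxpE => uuxpuEu   [E ::= u E u]
uuxpuEu => uuxpupu   [E ::= p]

A=>uAE=>uuAEE=>uuxEE=>uuxpE=>uuxpuEu=>uuxpupu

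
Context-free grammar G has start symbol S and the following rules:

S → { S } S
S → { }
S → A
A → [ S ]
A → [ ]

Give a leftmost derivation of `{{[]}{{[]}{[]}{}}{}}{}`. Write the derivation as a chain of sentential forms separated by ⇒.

S ⇒ {S}S   [S → { S } S]
{S}S ⇒ {{S}S}S   [S → { S } S]
{{S}S}S ⇒ {{A}S}S   [S → A]
{{A}S}S ⇒ {{[]}S}S   [A → [ ]]
{{[]}S}S ⇒ {{[]}{S}S}S   [S → { S } S]
{{[]}{S}S}S ⇒ {{[]}{{S}S}S}S   [S → { S } S]
{{[]}{{S}S}S}S ⇒ {{[]}{{A}S}S}S   [S → A]
{{[]}{{A}S}S}S ⇒ {{[]}{{[]}S}S}S   [A → [ ]]
{{[]}{{[]}S}S}S ⇒ {{[]}{{[]}{S}S}S}S   [S → { S } S]
{{[]}{{[]}{S}S}S}S ⇒ {{[]}{{[]}{A}S}S}S   [S → A]
{{[]}{{[]}{A}S}S}S ⇒ {{[]}{{[]}{[]}S}S}S   [A → [ ]]
{{[]}{{[]}{[]}S}S}S ⇒ {{[]}{{[]}{[]}{}}S}S   [S → { }]
{{[]}{{[]}{[]}{}}S}S ⇒ {{[]}{{[]}{[]}{}}{}}S   [S → { }]
{{[]}{{[]}{[]}{}}{}}S ⇒ {{[]}{{[]}{[]}{}}{}}{}   [S → { }]

S ⇒ {S}S ⇒ {{S}S}S ⇒ {{A}S}S ⇒ {{[]}S}S ⇒ {{[]}{S}S}S ⇒ {{[]}{{S}S}S}S ⇒ {{[]}{{A}S}S}S ⇒ {{[]}{{[]}S}S}S ⇒ {{[]}{{[]}{S}S}S}S ⇒ {{[]}{{[]}{A}S}S}S ⇒ {{[]}{{[]}{[]}S}S}S ⇒ {{[]}{{[]}{[]}{}}S}S ⇒ {{[]}{{[]}{[]}{}}{}}S ⇒ {{[]}{{[]}{[]}{}}{}}{}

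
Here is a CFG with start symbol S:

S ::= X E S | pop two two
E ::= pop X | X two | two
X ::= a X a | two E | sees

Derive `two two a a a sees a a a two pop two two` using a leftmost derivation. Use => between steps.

S => X E S => two E E S => two two E S => two two X two S => two two a X a two S => two two a a X a a two S => two two a a a X a a a two S => two two a a a sees a a a two S => two two a a a sees a a a two pop two two

S => X E S   [S ::= X E S]
X E S => two E E S   [X ::= two E]
two E E S => two two E S   [E ::= two]
two two E S => two two X two S   [E ::= X two]
two two X two S => two two a X a two S   [X ::= a X a]
two two a X a two S => two two a a X a a two S   [X ::= a X a]
two two a a X a a two S => two two a a a X a a a two S   [X ::= a X a]
two two a a a X a a a two S => two two a a a sees a a a two S   [X ::= sees]
two two a a a sees a a a two S => two two a a a sees a a a two pop two two   [S ::= pop two two]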